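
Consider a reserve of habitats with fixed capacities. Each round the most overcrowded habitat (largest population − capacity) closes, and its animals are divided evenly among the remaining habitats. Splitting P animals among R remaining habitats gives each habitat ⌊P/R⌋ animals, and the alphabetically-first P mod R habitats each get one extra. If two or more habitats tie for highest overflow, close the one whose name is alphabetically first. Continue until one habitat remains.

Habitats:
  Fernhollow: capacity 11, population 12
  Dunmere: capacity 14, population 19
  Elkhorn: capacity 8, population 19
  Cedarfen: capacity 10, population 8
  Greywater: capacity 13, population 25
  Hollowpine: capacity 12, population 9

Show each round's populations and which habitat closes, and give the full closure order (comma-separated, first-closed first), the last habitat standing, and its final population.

Closure order: Greywater, Elkhorn, Dunmere, Fernhollow, Cedarfen
Last habitat: Hollowpine with 92 animals

Round 1: Cedarfen=8 Dunmere=19 Elkhorn=19 Fernhollow=12 Greywater=25 Hollowpine=9 → close Greywater (overflow 12)
  25÷5 = 5 each, +1 to first 0
Round 2: Cedarfen=13 Dunmere=24 Elkhorn=24 Fernhollow=17 Hollowpine=14 → close Elkhorn (overflow 16)
  24÷4 = 6 each, +1 to first 0
Round 3: Cedarfen=19 Dunmere=30 Fernhollow=23 Hollowpine=20 → close Dunmere (overflow 16)
  30÷3 = 10 each, +1 to first 0
Round 4: Cedarfen=29 Fernhollow=33 Hollowpine=30 → close Fernhollow (overflow 22)
  33÷2 = 16 each, +1 to first 1
Round 5: Cedarfen=46 Hollowpine=46 → close Cedarfen (overflow 36)
  46÷1 = 46 each, +1 to first 0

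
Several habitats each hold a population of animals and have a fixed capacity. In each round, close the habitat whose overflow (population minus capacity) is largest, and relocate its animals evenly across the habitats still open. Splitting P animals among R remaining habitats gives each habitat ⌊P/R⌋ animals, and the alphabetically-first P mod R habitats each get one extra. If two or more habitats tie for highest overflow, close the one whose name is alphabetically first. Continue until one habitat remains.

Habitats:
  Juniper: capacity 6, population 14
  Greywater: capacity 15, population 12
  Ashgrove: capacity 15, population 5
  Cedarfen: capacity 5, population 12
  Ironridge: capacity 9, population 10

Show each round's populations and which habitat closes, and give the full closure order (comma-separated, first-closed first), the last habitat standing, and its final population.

Round 1: Ashgrove=5 Cedarfen=12 Greywater=12 Ironridge=10 Juniper=14 → close Juniper (overflow 8)
  14÷4 = 3 each, +1 to first 2
Round 2: Ashgrove=9 Cedarfen=16 Greywater=15 Ironridge=13 → close Cedarfen (overflow 11)
  16÷3 = 5 each, +1 to first 1
Round 3: Ashgrove=15 Greywater=20 Ironridge=18 → close Ironridge (overflow 9)
  18÷2 = 9 each, +1 to first 0
Round 4: Ashgrove=24 Greywater=29 → close Greywater (overflow 14)
  29÷1 = 29 each, +1 to first 0

Closure order: Juniper, Cedarfen, Ironridge, Greywater
Last habitat: Ashgrove with 53 animals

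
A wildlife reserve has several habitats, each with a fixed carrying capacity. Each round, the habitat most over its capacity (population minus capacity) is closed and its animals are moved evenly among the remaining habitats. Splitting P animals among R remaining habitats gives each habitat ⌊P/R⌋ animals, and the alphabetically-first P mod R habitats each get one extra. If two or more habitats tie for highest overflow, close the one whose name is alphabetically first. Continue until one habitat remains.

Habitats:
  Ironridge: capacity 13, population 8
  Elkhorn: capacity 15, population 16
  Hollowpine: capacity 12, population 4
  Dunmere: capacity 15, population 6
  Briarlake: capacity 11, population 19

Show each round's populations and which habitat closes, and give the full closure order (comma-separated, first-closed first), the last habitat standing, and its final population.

Closure order: Briarlake, Elkhorn, Ironridge, Dunmere
Last habitat: Hollowpine with 53 animals

Round 1: Briarlake=19 Dunmere=6 Elkhorn=16 Hollowpine=4 Ironridge=8 → close Briarlake (overflow 8)
  19÷4 = 4 each, +1 to first 3
Round 2: Dunmere=11 Elkhorn=21 Hollowpine=9 Ironridge=12 → close Elkhorn (overflow 6)
  21÷3 = 7 each, +1 to first 0
Round 3: Dunmere=18 Hollowpine=16 Ironridge=19 → close Ironridge (overflow 6)
  19÷2 = 9 each, +1 to first 1
Round 4: Dunmere=28 Hollowpine=25 → close Dunmere (overflow 13)
  28÷1 = 28 each, +1 to first 0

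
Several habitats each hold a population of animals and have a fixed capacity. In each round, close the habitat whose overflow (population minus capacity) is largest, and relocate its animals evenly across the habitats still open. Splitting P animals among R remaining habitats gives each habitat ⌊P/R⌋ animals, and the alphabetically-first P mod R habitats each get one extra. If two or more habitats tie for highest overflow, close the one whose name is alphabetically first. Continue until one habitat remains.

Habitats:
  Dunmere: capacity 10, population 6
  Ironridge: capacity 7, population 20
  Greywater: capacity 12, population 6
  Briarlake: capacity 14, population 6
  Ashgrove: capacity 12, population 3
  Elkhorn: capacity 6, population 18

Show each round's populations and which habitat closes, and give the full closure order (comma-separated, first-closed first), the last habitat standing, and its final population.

Closure order: Ironridge, Elkhorn, Dunmere, Greywater, Briarlake
Last habitat: Ashgrove with 59 animals

Round 1: Ashgrove=3 Briarlake=6 Dunmere=6 Elkhorn=18 Greywater=6 Ironridge=20 → close Ironridge (overflow 13)
  20÷5 = 4 each, +1 to first 0
Round 2: Ashgrove=7 Briarlake=10 Dunmere=10 Elkhorn=22 Greywater=10 → close Elkhorn (overflow 16)
  22÷4 = 5 each, +1 to first 2
Round 3: Ashgrove=13 Briarlake=16 Dunmere=15 Greywater=15 → close Dunmere (overflow 5)
  15÷3 = 5 each, +1 to first 0
Round 4: Ashgrove=18 Briarlake=21 Greywater=20 → close Greywater (overflow 8)
  20÷2 = 10 each, +1 to first 0
Round 5: Ashgrove=28 Briarlake=31 → close Briarlake (overflow 17)
  31÷1 = 31 each, +1 to first 0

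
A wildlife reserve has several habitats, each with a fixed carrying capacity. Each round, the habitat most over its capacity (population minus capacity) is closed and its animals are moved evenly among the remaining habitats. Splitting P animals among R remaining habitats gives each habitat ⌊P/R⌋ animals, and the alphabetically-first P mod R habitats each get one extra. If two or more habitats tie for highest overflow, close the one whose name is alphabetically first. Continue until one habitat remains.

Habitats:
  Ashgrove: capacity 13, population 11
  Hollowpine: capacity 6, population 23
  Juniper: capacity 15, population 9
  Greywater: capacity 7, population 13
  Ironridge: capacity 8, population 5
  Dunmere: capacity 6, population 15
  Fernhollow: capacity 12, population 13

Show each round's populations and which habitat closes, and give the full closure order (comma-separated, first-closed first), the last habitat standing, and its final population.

Round 1: Ashgrove=11 Dunmere=15 Fernhollow=13 Greywater=13 Hollowpine=23 Ironridge=5 Juniper=9 → close Hollowpine (overflow 17)
  23÷6 = 3 each, +1 to first 5
Round 2: Ashgrove=15 Dunmere=19 Fernhollow=17 Greywater=17 Ironridge=9 Juniper=12 → close Dunmere (overflow 13)
  19÷5 = 3 each, +1 to first 4
Round 3: Ashgrove=19 Fernhollow=21 Greywater=21 Ironridge=13 Juniper=15 → close Greywater (overflow 14)
  21÷4 = 5 each, +1 to first 1
Round 4: Ashgrove=25 Fernhollow=26 Ironridge=18 Juniper=20 → close Fernhollow (overflow 14)
  26÷3 = 8 each, +1 to first 2
Round 5: Ashgrove=34 Ironridge=27 Juniper=28 → close Ashgrove (overflow 21)
  34÷2 = 17 each, +1 to first 0
Round 6: Ironridge=44 Juniper=45 → close Ironridge (overflow 36)
  44÷1 = 44 each, +1 to first 0

Closure order: Hollowpine, Dunmere, Greywater, Fernhollow, Ashgrove, Ironridge
Last habitat: Juniper with 89 animals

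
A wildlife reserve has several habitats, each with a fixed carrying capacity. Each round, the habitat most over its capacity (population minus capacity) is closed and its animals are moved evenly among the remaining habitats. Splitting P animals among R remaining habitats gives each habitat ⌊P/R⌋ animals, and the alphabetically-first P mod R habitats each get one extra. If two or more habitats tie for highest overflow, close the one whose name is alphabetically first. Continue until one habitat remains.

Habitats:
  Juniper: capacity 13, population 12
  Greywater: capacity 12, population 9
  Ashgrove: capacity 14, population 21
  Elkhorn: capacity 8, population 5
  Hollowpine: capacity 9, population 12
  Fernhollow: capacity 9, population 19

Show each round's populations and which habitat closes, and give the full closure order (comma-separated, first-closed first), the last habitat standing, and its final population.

Round 1: Ashgrove=21 Elkhorn=5 Fernhollow=19 Greywater=9 Hollowpine=12 Juniper=12 → close Fernhollow (overflow 10)
  19÷5 = 3 each, +1 to first 4
Round 2: Ashgrove=25 Elkhorn=9 Greywater=13 Hollowpine=16 Juniper=15 → close Ashgrove (overflow 11)
  25÷4 = 6 each, +1 to first 1
Round 3: Elkhorn=16 Greywater=19 Hollowpine=22 Juniper=21 → close Hollowpine (overflow 13)
  22÷3 = 7 each, +1 to first 1
Round 4: Elkhorn=24 Greywater=26 Juniper=28 → close Elkhorn (overflow 16)
  24÷2 = 12 each, +1 to first 0
Round 5: Greywater=38 Juniper=40 → close Juniper (overflow 27)
  40÷1 = 40 each, +1 to first 0

Closure order: Fernhollow, Ashgrove, Hollowpine, Elkhorn, Juniper
Last habitat: Greywater with 78 animals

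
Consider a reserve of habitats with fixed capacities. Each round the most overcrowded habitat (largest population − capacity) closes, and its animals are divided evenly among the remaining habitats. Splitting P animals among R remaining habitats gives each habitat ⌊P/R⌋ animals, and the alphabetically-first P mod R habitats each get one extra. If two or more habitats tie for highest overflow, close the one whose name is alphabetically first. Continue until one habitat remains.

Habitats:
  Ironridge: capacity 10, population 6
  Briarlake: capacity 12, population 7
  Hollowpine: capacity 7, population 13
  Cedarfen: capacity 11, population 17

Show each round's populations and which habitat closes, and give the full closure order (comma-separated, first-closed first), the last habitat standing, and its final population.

Round 1: Briarlake=7 Cedarfen=17 Hollowpine=13 Ironridge=6 → close Cedarfen (overflow 6)
  17÷3 = 5 each, +1 to first 2
Round 2: Briarlake=13 Hollowpine=19 Ironridge=11 → close Hollowpine (overflow 12)
  19÷2 = 9 each, +1 to first 1
Round 3: Briarlake=23 Ironridge=20 → close Briarlake (overflow 11)
  23÷1 = 23 each, +1 to first 0

Closure order: Cedarfen, Hollowpine, Briarlake
Last habitat: Ironridge with 43 animals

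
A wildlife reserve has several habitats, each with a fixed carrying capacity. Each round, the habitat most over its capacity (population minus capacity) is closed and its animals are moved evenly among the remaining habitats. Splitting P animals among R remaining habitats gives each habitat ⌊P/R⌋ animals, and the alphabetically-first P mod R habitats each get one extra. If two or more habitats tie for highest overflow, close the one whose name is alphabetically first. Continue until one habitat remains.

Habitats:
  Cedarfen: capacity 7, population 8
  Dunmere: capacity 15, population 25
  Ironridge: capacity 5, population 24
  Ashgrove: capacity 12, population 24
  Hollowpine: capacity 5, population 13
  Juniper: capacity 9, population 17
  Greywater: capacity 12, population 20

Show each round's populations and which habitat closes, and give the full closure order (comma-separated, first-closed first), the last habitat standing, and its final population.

Closure order: Ironridge, Ashgrove, Dunmere, Greywater, Hollowpine, Juniper
Last habitat: Cedarfen with 131 animals

Round 1: Ashgrove=24 Cedarfen=8 Dunmere=25 Greywater=20 Hollowpine=13 Ironridge=24 Juniper=17 → close Ironridge (overflow 19)
  24÷6 = 4 each, +1 to first 0
Round 2: Ashgrove=28 Cedarfen=12 Dunmere=29 Greywater=24 Hollowpine=17 Juniper=21 → close Ashgrove (overflow 16)
  28÷5 = 5 each, +1 to first 3
Round 3: Cedarfen=18 Dunmere=35 Greywater=30 Hollowpine=22 Juniper=26 → close Dunmere (overflow 20)
  35÷4 = 8 each, +1 to first 3
Round 4: Cedarfen=27 Greywater=39 Hollowpine=31 Juniper=34 → close Greywater (overflow 27)
  39÷3 = 13 each, +1 to first 0
Round 5: Cedarfen=40 Hollowpine=44 Juniper=47 → close Hollowpine (overflow 39)
  44÷2 = 22 each, +1 to first 0
Round 6: Cedarfen=62 Juniper=69 → close Juniper (overflow 60)
  69÷1 = 69 each, +1 to first 0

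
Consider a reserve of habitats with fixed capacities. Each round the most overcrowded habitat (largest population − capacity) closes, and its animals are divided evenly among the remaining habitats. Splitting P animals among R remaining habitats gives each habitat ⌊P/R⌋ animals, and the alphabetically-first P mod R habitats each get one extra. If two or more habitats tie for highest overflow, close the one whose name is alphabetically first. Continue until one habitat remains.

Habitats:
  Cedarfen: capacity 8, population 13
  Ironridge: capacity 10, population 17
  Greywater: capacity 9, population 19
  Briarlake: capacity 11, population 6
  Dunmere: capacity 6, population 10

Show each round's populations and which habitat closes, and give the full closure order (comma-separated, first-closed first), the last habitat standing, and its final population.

Closure order: Greywater, Ironridge, Cedarfen, Dunmere
Last habitat: Briarlake with 65 animals

Round 1: Briarlake=6 Cedarfen=13 Dunmere=10 Greywater=19 Ironridge=17 → close Greywater (overflow 10)
  19÷4 = 4 each, +1 to first 3
Round 2: Briarlake=11 Cedarfen=18 Dunmere=15 Ironridge=21 → close Ironridge (overflow 11)
  21÷3 = 7 each, +1 to first 0
Round 3: Briarlake=18 Cedarfen=25 Dunmere=22 → close Cedarfen (overflow 17)
  25÷2 = 12 each, +1 to first 1
Round 4: Briarlake=31 Dunmere=34 → close Dunmere (overflow 28)
  34÷1 = 34 each, +1 to first 0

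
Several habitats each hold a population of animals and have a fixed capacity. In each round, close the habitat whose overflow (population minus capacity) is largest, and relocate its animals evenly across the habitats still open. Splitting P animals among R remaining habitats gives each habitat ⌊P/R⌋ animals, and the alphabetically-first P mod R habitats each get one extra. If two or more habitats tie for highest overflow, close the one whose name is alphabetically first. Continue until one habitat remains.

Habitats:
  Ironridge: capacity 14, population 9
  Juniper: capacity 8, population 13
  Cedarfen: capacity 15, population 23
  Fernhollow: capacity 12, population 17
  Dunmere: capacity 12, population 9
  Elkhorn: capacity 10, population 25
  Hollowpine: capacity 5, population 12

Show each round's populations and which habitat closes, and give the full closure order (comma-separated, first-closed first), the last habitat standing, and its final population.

Round 1: Cedarfen=23 Dunmere=9 Elkhorn=25 Fernhollow=17 Hollowpine=12 Ironridge=9 Juniper=13 → close Elkhorn (overflow 15)
  25÷6 = 4 each, +1 to first 1
Round 2: Cedarfen=28 Dunmere=13 Fernhollow=21 Hollowpine=16 Ironridge=13 Juniper=17 → close Cedarfen (overflow 13)
  28÷5 = 5 each, +1 to first 3
Round 3: Dunmere=19 Fernhollow=27 Hollowpine=22 Ironridge=18 Juniper=22 → close Hollowpine (overflow 17)
  22÷4 = 5 each, +1 to first 2
Round 4: Dunmere=25 Fernhollow=33 Ironridge=23 Juniper=27 → close Fernhollow (overflow 21)
  33÷3 = 11 each, +1 to first 0
Round 5: Dunmere=36 Ironridge=34 Juniper=38 → close Juniper (overflow 30)
  38÷2 = 19 each, +1 to first 0
Round 6: Dunmere=55 Ironridge=53 → close Dunmere (overflow 43)
  55÷1 = 55 each, +1 to first 0

Closure order: Elkhorn, Cedarfen, Hollowpine, Fernhollow, Juniper, Dunmere
Last habitat: Ironridge with 108 animals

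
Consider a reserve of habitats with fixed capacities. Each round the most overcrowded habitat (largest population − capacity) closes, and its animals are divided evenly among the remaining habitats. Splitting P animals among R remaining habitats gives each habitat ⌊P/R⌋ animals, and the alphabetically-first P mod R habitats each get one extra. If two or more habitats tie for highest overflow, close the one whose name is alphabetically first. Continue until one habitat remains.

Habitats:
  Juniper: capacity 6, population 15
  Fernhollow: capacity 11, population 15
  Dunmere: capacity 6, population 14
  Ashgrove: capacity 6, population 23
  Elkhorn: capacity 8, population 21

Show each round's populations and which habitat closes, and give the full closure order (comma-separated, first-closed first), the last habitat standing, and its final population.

Round 1: Ashgrove=23 Dunmere=14 Elkhorn=21 Fernhollow=15 Juniper=15 → close Ashgrove (overflow 17)
  23÷4 = 5 each, +1 to first 3
Round 2: Dunmere=20 Elkhorn=27 Fernhollow=21 Juniper=20 → close Elkhorn (overflow 19)
  27÷3 = 9 each, +1 to first 0
Round 3: Dunmere=29 Fernhollow=30 Juniper=29 → close Dunmere (overflow 23)
  29÷2 = 14 each, +1 to first 1
Round 4: Fernhollow=45 Juniper=43 → close Juniper (overflow 37)
  43÷1 = 43 each, +1 to first 0

Closure order: Ashgrove, Elkhorn, Dunmere, Juniper
Last habitat: Fernhollow with 88 animals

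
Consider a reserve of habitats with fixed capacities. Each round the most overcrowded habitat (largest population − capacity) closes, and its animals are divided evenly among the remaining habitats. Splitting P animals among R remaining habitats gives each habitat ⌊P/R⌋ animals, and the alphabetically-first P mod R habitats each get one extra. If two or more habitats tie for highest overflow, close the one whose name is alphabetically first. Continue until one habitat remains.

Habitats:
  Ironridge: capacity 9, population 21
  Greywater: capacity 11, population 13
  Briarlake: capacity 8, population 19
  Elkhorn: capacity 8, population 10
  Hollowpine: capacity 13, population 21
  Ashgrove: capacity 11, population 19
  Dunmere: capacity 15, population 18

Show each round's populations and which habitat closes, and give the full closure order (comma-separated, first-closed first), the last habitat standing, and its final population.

Round 1: Ashgrove=19 Briarlake=19 Dunmere=18 Elkhorn=10 Greywater=13 Hollowpine=21 Ironridge=21 → close Ironridge (overflow 12)
  21÷6 = 3 each, +1 to first 3
Round 2: Ashgrove=23 Briarlake=23 Dunmere=22 Elkhorn=13 Greywater=16 Hollowpine=24 → close Briarlake (overflow 15)
  23÷5 = 4 each, +1 to first 3
Round 3: Ashgrove=28 Dunmere=27 Elkhorn=18 Greywater=20 Hollowpine=28 → close Ashgrove (overflow 17)
  28÷4 = 7 each, +1 to first 0
Round 4: Dunmere=34 Elkhorn=25 Greywater=27 Hollowpine=35 → close Hollowpine (overflow 22)
  35÷3 = 11 each, +1 to first 2
Round 5: Dunmere=46 Elkhorn=37 Greywater=38 → close Dunmere (overflow 31)
  46÷2 = 23 each, +1 to first 0
Round 6: Elkhorn=60 Greywater=61 → close Elkhorn (overflow 52)
  60÷1 = 60 each, +1 to first 0

Closure order: Ironridge, Briarlake, Ashgrove, Hollowpine, Dunmere, Elkhorn
Last habitat: Greywater with 121 animals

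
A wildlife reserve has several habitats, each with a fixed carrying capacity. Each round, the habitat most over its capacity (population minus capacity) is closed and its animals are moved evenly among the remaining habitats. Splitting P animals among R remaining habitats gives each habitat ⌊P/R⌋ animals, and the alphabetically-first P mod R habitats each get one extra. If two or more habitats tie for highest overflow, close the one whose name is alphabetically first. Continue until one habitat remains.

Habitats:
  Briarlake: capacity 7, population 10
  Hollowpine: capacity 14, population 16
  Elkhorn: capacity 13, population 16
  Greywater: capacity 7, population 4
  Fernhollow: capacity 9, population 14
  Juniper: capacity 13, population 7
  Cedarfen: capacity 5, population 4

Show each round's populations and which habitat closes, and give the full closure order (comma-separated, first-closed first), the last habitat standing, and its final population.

Closure order: Fernhollow, Briarlake, Elkhorn, Cedarfen, Hollowpine, Greywater
Last habitat: Juniper with 71 animals

Round 1: Briarlake=10 Cedarfen=4 Elkhorn=16 Fernhollow=14 Greywater=4 Hollowpine=16 Juniper=7 → close Fernhollow (overflow 5)
  14÷6 = 2 each, +1 to first 2
Round 2: Briarlake=13 Cedarfen=7 Elkhorn=18 Greywater=6 Hollowpine=18 Juniper=9 → close Briarlake (overflow 6)
  13÷5 = 2 each, +1 to first 3
Round 3: Cedarfen=10 Elkhorn=21 Greywater=9 Hollowpine=20 Juniper=11 → close Elkhorn (overflow 8)
  21÷4 = 5 each, +1 to first 1
Round 4: Cedarfen=16 Greywater=14 Hollowpine=25 Juniper=16 → close Cedarfen (overflow 11)
  16÷3 = 5 each, +1 to first 1
Round 5: Greywater=20 Hollowpine=30 Juniper=21 → close Hollowpine (overflow 16)
  30÷2 = 15 each, +1 to first 0
Round 6: Greywater=35 Juniper=36 → close Greywater (overflow 28)
  35÷1 = 35 each, +1 to first 0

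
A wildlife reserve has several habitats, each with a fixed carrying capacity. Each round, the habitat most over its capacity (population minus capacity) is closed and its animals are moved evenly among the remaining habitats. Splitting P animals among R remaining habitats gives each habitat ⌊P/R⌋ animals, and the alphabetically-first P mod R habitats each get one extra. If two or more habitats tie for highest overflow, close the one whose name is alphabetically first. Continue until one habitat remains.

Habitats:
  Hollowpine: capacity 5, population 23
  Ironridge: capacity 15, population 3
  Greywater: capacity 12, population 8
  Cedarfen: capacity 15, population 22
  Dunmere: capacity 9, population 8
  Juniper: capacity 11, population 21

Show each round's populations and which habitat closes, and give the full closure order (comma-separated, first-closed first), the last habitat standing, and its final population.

Closure order: Hollowpine, Juniper, Cedarfen, Dunmere, Greywater
Last habitat: Ironridge with 85 animals

Round 1: Cedarfen=22 Dunmere=8 Greywater=8 Hollowpine=23 Ironridge=3 Juniper=21 → close Hollowpine (overflow 18)
  23÷5 = 4 each, +1 to first 3
Round 2: Cedarfen=27 Dunmere=13 Greywater=13 Ironridge=7 Juniper=25 → close Juniper (overflow 14)
  25÷4 = 6 each, +1 to first 1
Round 3: Cedarfen=34 Dunmere=19 Greywater=19 Ironridge=13 → close Cedarfen (overflow 19)
  34÷3 = 11 each, +1 to first 1
Round 4: Dunmere=31 Greywater=30 Ironridge=24 → close Dunmere (overflow 22)
  31÷2 = 15 each, +1 to first 1
Round 5: Greywater=46 Ironridge=39 → close Greywater (overflow 34)
  46÷1 = 46 each, +1 to first 0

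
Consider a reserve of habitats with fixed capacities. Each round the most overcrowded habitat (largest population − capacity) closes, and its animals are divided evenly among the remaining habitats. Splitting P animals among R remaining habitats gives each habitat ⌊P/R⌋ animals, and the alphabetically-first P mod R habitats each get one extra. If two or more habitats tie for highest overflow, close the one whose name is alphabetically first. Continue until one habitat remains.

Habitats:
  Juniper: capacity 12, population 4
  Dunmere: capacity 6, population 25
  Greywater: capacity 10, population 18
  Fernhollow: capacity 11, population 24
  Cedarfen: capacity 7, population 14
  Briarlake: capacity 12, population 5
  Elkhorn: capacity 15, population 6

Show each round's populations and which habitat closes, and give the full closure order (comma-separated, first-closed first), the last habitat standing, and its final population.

Closure order: Dunmere, Fernhollow, Cedarfen, Greywater, Briarlake, Elkhorn
Last habitat: Juniper with 96 animals

Round 1: Briarlake=5 Cedarfen=14 Dunmere=25 Elkhorn=6 Fernhollow=24 Greywater=18 Juniper=4 → close Dunmere (overflow 19)
  25÷6 = 4 each, +1 to first 1
Round 2: Briarlake=10 Cedarfen=18 Elkhorn=10 Fernhollow=28 Greywater=22 Juniper=8 → close Fernhollow (overflow 17)
  28÷5 = 5 each, +1 to first 3
Round 3: Briarlake=16 Cedarfen=24 Elkhorn=16 Greywater=27 Juniper=13 → close Cedarfen (overflow 17)
  24÷4 = 6 each, +1 to first 0
Round 4: Briarlake=22 Elkhorn=22 Greywater=33 Juniper=19 → close Greywater (overflow 23)
  33÷3 = 11 each, +1 to first 0
Round 5: Briarlake=33 Elkhorn=33 Juniper=30 → close Briarlake (overflow 21)
  33÷2 = 16 each, +1 to first 1
Round 6: Elkhorn=50 Juniper=46 → close Elkhorn (overflow 35)
  50÷1 = 50 each, +1 to first 0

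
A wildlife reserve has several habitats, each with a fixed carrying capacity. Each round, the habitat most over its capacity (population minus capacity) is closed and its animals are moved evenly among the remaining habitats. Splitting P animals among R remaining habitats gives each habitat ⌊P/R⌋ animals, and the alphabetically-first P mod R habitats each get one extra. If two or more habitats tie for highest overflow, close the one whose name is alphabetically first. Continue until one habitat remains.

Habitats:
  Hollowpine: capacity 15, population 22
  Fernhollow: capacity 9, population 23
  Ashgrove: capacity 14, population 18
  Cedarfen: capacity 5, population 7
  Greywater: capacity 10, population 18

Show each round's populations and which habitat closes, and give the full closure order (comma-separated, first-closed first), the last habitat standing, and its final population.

Round 1: Ashgrove=18 Cedarfen=7 Fernhollow=23 Greywater=18 Hollowpine=22 → close Fernhollow (overflow 14)
  23÷4 = 5 each, +1 to first 3
Round 2: Ashgrove=24 Cedarfen=13 Greywater=24 Hollowpine=27 → close Greywater (overflow 14)
  24÷3 = 8 each, +1 to first 0
Round 3: Ashgrove=32 Cedarfen=21 Hollowpine=35 → close Hollowpine (overflow 20)
  35÷2 = 17 each, +1 to first 1
Round 4: Ashgrove=50 Cedarfen=38 → close Ashgrove (overflow 36)
  50÷1 = 50 each, +1 to first 0

Closure order: Fernhollow, Greywater, Hollowpine, Ashgrove
Last habitat: Cedarfen with 88 animals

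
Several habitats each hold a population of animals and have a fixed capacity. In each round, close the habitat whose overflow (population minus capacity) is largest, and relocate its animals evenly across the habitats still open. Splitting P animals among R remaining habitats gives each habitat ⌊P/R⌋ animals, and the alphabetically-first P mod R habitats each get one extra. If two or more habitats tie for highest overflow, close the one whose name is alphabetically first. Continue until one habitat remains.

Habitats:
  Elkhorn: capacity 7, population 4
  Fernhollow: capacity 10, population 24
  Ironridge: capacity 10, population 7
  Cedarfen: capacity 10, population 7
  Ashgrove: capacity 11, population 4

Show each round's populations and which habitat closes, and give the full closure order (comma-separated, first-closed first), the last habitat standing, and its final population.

Closure order: Fernhollow, Cedarfen, Elkhorn, Ironridge
Last habitat: Ashgrove with 46 animals

Round 1: Ashgrove=4 Cedarfen=7 Elkhorn=4 Fernhollow=24 Ironridge=7 → close Fernhollow (overflow 14)
  24÷4 = 6 each, +1 to first 0
Round 2: Ashgrove=10 Cedarfen=13 Elkhorn=10 Ironridge=13 → close Cedarfen (overflow 3)
  13÷3 = 4 each, +1 to first 1
Round 3: Ashgrove=15 Elkhorn=14 Ironridge=17 → close Elkhorn (overflow 7)
  14÷2 = 7 each, +1 to first 0
Round 4: Ashgrove=22 Ironridge=24 → close Ironridge (overflow 14)
  24÷1 = 24 each, +1 to first 0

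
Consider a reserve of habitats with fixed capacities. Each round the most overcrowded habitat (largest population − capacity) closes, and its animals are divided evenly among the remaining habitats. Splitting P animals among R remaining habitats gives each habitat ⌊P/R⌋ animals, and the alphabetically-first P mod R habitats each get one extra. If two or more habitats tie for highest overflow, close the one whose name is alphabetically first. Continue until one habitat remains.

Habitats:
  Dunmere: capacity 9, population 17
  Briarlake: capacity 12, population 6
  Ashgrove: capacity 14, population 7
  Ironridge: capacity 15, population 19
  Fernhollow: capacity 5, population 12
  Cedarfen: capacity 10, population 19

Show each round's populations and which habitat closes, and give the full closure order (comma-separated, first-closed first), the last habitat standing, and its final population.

Closure order: Cedarfen, Dunmere, Fernhollow, Ironridge, Ashgrove
Last habitat: Briarlake with 80 animals

Round 1: Ashgrove=7 Briarlake=6 Cedarfen=19 Dunmere=17 Fernhollow=12 Ironridge=19 → close Cedarfen (overflow 9)
  19÷5 = 3 each, +1 to first 4
Round 2: Ashgrove=11 Briarlake=10 Dunmere=21 Fernhollow=16 Ironridge=22 → close Dunmere (overflow 12)
  21÷4 = 5 each, +1 to first 1
Round 3: Ashgrove=17 Briarlake=15 Fernhollow=21 Ironridge=27 → close Fernhollow (overflow 16)
  21÷3 = 7 each, +1 to first 0
Round 4: Ashgrove=24 Briarlake=22 Ironridge=34 → close Ironridge (overflow 19)
  34÷2 = 17 each, +1 to first 0
Round 5: Ashgrove=41 Briarlake=39 → close Ashgrove (overflow 27)
  41÷1 = 41 each, +1 to first 0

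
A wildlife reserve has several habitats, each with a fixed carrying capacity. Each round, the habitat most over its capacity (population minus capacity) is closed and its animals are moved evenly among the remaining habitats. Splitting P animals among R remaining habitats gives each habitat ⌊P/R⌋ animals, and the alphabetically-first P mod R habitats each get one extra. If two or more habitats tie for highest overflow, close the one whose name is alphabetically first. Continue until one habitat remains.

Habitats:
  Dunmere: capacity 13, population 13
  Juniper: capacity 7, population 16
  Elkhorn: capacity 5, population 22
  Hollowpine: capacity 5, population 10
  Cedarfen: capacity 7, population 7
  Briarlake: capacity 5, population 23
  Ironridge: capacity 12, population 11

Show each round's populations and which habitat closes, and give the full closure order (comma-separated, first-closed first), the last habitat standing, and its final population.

Round 1: Briarlake=23 Cedarfen=7 Dunmere=13 Elkhorn=22 Hollowpine=10 Ironridge=11 Juniper=16 → close Briarlake (overflow 18)
  23÷6 = 3 each, +1 to first 5
Round 2: Cedarfen=11 Dunmere=17 Elkhorn=26 Hollowpine=14 Ironridge=15 Juniper=19 → close Elkhorn (overflow 21)
  26÷5 = 5 each, +1 to first 1
Round 3: Cedarfen=17 Dunmere=22 Hollowpine=19 Ironridge=20 Juniper=24 → close Juniper (overflow 17)
  24÷4 = 6 each, +1 to first 0
Round 4: Cedarfen=23 Dunmere=28 Hollowpine=25 Ironridge=26 → close Hollowpine (overflow 20)
  25÷3 = 8 each, +1 to first 1
Round 5: Cedarfen=32 Dunmere=36 Ironridge=34 → close Cedarfen (overflow 25)
  32÷2 = 16 each, +1 to first 0
Round 6: Dunmere=52 Ironridge=50 → close Dunmere (overflow 39)
  52÷1 = 52 each, +1 to first 0

Closure order: Briarlake, Elkhorn, Juniper, Hollowpine, Cedarfen, Dunmere
Last habitat: Ironridge with 102 animals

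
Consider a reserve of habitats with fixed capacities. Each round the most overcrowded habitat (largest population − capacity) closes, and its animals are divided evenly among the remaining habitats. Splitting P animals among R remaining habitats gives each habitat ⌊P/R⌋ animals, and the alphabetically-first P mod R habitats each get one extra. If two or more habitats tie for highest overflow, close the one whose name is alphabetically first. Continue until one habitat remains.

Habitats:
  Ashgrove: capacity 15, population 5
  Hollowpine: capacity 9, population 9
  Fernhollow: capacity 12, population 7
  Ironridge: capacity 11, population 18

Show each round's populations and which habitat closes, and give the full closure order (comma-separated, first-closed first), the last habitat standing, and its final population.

Round 1: Ashgrove=5 Fernhollow=7 Hollowpine=9 Ironridge=18 → close Ironridge (overflow 7)
  18÷3 = 6 each, +1 to first 0
Round 2: Ashgrove=11 Fernhollow=13 Hollowpine=15 → close Hollowpine (overflow 6)
  15÷2 = 7 each, +1 to first 1
Round 3: Ashgrove=19 Fernhollow=20 → close Fernhollow (overflow 8)
  20÷1 = 20 each, +1 to first 0

Closure order: Ironridge, Hollowpine, Fernhollow
Last habitat: Ashgrove with 39 animals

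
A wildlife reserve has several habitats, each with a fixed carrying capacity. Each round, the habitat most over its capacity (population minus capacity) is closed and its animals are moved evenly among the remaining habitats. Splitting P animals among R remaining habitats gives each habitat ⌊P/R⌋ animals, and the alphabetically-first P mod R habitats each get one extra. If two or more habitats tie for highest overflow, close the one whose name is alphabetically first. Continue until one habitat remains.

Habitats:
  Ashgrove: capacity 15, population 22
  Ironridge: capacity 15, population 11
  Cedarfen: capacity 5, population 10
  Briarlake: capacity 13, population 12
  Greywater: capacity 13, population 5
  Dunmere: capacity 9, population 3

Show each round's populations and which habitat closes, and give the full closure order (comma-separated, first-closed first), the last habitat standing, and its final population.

Closure order: Ashgrove, Cedarfen, Briarlake, Ironridge, Dunmere
Last habitat: Greywater with 63 animals

Round 1: Ashgrove=22 Briarlake=12 Cedarfen=10 Dunmere=3 Greywater=5 Ironridge=11 → close Ashgrove (overflow 7)
  22÷5 = 4 each, +1 to first 2
Round 2: Briarlake=17 Cedarfen=15 Dunmere=7 Greywater=9 Ironridge=15 → close Cedarfen (overflow 10)
  15÷4 = 3 each, +1 to first 3
Round 3: Briarlake=21 Dunmere=11 Greywater=13 Ironridge=18 → close Briarlake (overflow 8)
  21÷3 = 7 each, +1 to first 0
Round 4: Dunmere=18 Greywater=20 Ironridge=25 → close Ironridge (overflow 10)
  25÷2 = 12 each, +1 to first 1
Round 5: Dunmere=31 Greywater=32 → close Dunmere (overflow 22)
  31÷1 = 31 each, +1 to first 0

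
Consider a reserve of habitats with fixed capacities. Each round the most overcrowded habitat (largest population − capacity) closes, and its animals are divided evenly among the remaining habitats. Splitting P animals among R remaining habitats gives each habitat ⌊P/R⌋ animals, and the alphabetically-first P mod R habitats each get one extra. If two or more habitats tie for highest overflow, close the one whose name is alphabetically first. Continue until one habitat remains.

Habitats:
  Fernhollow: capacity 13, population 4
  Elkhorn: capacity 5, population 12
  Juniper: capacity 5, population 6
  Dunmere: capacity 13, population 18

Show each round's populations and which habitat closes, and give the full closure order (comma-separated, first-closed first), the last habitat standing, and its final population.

Round 1: Dunmere=18 Elkhorn=12 Fernhollow=4 Juniper=6 → close Elkhorn (overflow 7)
  12÷3 = 4 each, +1 to first 0
Round 2: Dunmere=22 Fernhollow=8 Juniper=10 → close Dunmere (overflow 9)
  22÷2 = 11 each, +1 to first 0
Round 3: Fernhollow=19 Juniper=21 → close Juniper (overflow 16)
  21÷1 = 21 each, +1 to first 0

Closure order: Elkhorn, Dunmere, Juniper
Last habitat: Fernhollow with 40 animals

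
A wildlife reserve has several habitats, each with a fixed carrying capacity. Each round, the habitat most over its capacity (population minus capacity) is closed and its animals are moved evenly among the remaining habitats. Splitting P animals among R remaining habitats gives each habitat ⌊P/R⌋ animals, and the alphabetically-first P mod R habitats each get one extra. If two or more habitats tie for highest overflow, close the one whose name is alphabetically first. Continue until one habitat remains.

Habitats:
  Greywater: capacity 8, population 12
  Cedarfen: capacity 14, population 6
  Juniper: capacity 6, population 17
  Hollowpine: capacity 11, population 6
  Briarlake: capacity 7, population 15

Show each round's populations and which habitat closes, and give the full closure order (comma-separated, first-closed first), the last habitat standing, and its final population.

Closure order: Juniper, Briarlake, Greywater, Hollowpine
Last habitat: Cedarfen with 56 animals

Round 1: Briarlake=15 Cedarfen=6 Greywater=12 Hollowpine=6 Juniper=17 → close Juniper (overflow 11)
  17÷4 = 4 each, +1 to first 1
Round 2: Briarlake=20 Cedarfen=10 Greywater=16 Hollowpine=10 → close Briarlake (overflow 13)
  20÷3 = 6 each, +1 to first 2
Round 3: Cedarfen=17 Greywater=23 Hollowpine=16 → close Greywater (overflow 15)
  23÷2 = 11 each, +1 to first 1
Round 4: Cedarfen=29 Hollowpine=27 → close Hollowpine (overflow 16)
  27÷1 = 27 each, +1 to first 0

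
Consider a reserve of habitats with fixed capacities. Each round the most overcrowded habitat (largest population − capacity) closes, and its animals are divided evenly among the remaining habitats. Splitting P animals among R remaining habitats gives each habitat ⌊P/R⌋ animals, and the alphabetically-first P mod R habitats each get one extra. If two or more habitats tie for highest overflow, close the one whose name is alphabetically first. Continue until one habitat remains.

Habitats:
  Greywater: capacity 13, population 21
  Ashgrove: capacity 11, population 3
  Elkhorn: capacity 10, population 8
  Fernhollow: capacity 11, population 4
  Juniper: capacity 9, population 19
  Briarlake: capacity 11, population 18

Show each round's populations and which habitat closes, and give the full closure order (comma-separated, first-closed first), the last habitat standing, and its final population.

Round 1: Ashgrove=3 Briarlake=18 Elkhorn=8 Fernhollow=4 Greywater=21 Juniper=19 → close Juniper (overflow 10)
  19÷5 = 3 each, +1 to first 4
Round 2: Ashgrove=7 Briarlake=22 Elkhorn=12 Fernhollow=8 Greywater=24 → close Briarlake (overflow 11)
  22÷4 = 5 each, +1 to first 2
Round 3: Ashgrove=13 Elkhorn=18 Fernhollow=13 Greywater=29 → close Greywater (overflow 16)
  29÷3 = 9 each, +1 to first 2
Round 4: Ashgrove=23 Elkhorn=28 Fernhollow=22 → close Elkhorn (overflow 18)
  28÷2 = 14 each, +1 to first 0
Round 5: Ashgrove=37 Fernhollow=36 → close Ashgrove (overflow 26)
  37÷1 = 37 each, +1 to first 0

Closure order: Juniper, Briarlake, Greywater, Elkhorn, Ashgrove
Last habitat: Fernhollow with 73 animals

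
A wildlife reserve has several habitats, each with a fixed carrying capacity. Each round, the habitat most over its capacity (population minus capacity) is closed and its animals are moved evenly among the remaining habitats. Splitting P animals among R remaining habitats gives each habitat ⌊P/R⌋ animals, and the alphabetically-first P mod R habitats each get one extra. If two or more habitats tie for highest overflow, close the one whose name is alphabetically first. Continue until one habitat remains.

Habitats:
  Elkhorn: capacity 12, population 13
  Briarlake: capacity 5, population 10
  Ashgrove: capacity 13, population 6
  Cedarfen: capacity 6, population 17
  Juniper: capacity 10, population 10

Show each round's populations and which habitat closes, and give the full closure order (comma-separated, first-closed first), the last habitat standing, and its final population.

Closure order: Cedarfen, Briarlake, Elkhorn, Juniper
Last habitat: Ashgrove with 56 animals

Round 1: Ashgrove=6 Briarlake=10 Cedarfen=17 Elkhorn=13 Juniper=10 → close Cedarfen (overflow 11)
  17÷4 = 4 each, +1 to first 1
Round 2: Ashgrove=11 Briarlake=14 Elkhorn=17 Juniper=14 → close Briarlake (overflow 9)
  14÷3 = 4 each, +1 to first 2
Round 3: Ashgrove=16 Elkhorn=22 Juniper=18 → close Elkhorn (overflow 10)
  22÷2 = 11 each, +1 to first 0
Round 4: Ashgrove=27 Juniper=29 → close Juniper (overflow 19)
  29÷1 = 29 each, +1 to first 0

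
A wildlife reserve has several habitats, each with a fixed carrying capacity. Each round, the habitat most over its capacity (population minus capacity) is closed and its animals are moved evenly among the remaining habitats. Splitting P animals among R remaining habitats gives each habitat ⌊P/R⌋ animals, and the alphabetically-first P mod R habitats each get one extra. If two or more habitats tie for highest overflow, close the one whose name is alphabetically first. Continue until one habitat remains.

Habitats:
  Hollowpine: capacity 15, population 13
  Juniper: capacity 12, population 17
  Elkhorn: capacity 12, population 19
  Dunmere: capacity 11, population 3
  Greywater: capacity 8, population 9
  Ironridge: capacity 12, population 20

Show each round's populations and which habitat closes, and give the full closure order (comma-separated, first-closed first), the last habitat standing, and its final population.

Round 1: Dunmere=3 Elkhorn=19 Greywater=9 Hollowpine=13 Ironridge=20 Juniper=17 → close Ironridge (overflow 8)
  20÷5 = 4 each, +1 to first 0
Round 2: Dunmere=7 Elkhorn=23 Greywater=13 Hollowpine=17 Juniper=21 → close Elkhorn (overflow 11)
  23÷4 = 5 each, +1 to first 3
Round 3: Dunmere=13 Greywater=19 Hollowpine=23 Juniper=26 → close Juniper (overflow 14)
  26÷3 = 8 each, +1 to first 2
Round 4: Dunmere=22 Greywater=28 Hollowpine=31 → close Greywater (overflow 20)
  28÷2 = 14 each, +1 to first 0
Round 5: Dunmere=36 Hollowpine=45 → close Hollowpine (overflow 30)
  45÷1 = 45 each, +1 to first 0

Closure order: Ironridge, Elkhorn, Juniper, Greywater, Hollowpine
Last habitat: Dunmere with 81 animals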